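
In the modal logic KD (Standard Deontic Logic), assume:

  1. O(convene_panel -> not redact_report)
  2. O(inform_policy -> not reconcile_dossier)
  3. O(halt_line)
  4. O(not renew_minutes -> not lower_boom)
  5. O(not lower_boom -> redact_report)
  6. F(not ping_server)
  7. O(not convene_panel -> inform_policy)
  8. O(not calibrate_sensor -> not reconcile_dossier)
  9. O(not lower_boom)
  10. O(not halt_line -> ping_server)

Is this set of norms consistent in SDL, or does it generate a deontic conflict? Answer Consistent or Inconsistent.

Premise 10 is O(not halt_line -> ping_server); even if O(ping_server) held, inferring O(not halt_line) would be affirming the consequent — invalid.
So O(not halt_line) is not derivable, and the apparent clash with O(halt_line) does not arise.
A world satisfying every obligation exists (e.g. calibrate_sensor=false, convene_panel=false, halt_line=true, inform_policy=true, lower_boom=false, ping_server=true, reconcile_dossier=false, redact_report=true, renew_minutes=false); no atom is both obligatory and forbidden, so the set is consistent.

Consistent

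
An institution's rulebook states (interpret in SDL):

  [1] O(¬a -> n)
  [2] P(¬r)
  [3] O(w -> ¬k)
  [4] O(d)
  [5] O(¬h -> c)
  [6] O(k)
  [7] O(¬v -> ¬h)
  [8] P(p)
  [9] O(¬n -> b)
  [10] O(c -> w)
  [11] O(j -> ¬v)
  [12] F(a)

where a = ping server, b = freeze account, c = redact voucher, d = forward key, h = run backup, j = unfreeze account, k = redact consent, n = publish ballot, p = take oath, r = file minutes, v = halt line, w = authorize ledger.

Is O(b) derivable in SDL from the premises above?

No

Premise 9 is O(¬n -> b), but O(¬n) is not derivable from the premises, so it does not yield O(b).
No other premise forces O(b). An ideal world satisfying every premise can still have b false, so O(b) is not derivable.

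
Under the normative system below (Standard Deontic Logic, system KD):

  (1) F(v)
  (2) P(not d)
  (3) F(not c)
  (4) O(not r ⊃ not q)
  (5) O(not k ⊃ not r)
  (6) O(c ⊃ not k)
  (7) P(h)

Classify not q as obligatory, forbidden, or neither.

Premise 3, F(not c), is equivalent to O(c).
From O(c) and premise 6, O(c ⊃ not k), we obtain O(not k).
Applying K to premise 5 (O(not k ⊃ not r)) and O(not k) yields O(not r).
Applying K to premise 4 (O(not r ⊃ not q)) and O(not r) yields O(not q).
Premises 1, 2, 7 do not contribute to this derivation.
Hence not q is obligatory.

Obligatory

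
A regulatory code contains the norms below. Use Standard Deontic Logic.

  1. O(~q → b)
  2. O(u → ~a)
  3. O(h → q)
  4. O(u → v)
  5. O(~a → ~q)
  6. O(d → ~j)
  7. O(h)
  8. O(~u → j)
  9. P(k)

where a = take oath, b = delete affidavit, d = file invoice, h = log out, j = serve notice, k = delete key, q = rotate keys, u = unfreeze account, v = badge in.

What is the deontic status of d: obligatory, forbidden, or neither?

Forbidden

Premise 7 gives O(h).
Applying K to premise 3 (O(h → q)) and O(h) yields O(q).
Premise 5, O(~a → ~q), contraposes to O(q → a); with O(q) we get O(a).
The contrapositive of premise 2 (O(u → ~a)) is O(a → ~u), and O(a) is already established, so O(~u).
Applying K to premise 8 (O(~u → j)) and O(~u) yields O(j).
Premise 6, O(d → ~j), contraposes to O(j → ~d); with O(j) we get O(~d).
Premises 1, 4, 9 do not contribute to this derivation.
Thus O(~d), which is F(d): d is forbidden.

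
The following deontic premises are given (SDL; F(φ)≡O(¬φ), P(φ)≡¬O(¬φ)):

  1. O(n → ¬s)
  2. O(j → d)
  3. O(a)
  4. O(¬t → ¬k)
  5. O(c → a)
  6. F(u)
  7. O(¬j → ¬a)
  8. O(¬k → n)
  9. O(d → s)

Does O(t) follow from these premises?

From premise 3 we have O(a).
The contrapositive of premise 7 (O(¬j → ¬a)) is O(a → j), and O(a) is already established, so O(j).
Applying K to premise 2 (O(j → d)) and O(j) yields O(d).
Applying K to premise 9 (O(d → s)) and O(d) yields O(s).
Premise 1, O(n → ¬s), contraposes to O(s → ¬n); with O(s) we get O(¬n).
The contrapositive of premise 8 (O(¬k → n)) is O(¬n → k), and O(¬n) is already established, so O(k).
Premise 4 is O(¬t → ¬k); contrapositively O(k → t). Since O(k) holds, K gives O(t).
Premises 5, 6 do not contribute to this derivation.
So O(t) follows.

Yes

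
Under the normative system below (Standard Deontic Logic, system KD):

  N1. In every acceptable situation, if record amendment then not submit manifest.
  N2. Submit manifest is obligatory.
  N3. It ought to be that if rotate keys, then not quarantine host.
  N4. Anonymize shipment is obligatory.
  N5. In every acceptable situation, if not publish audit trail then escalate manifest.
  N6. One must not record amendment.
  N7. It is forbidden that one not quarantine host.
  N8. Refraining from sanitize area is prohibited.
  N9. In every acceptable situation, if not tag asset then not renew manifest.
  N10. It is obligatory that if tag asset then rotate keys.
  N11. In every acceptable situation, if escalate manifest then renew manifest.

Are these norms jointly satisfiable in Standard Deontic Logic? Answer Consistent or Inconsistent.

Premise 1 is O(record_amendment → ¬submit_manifest), but O(record_amendment) is not derivable from the premises, so it does not yield O(¬submit_manifest).
So O(¬submit_manifest) is not derivable, and the apparent clash with O(submit_manifest) does not arise.
A world satisfying every obligation exists (e.g. anonymize_shipment=true, escalate_manifest=false, publish_audit_trail=true, quarantine_host=true, record_amendment=false, renew_manifest=false, rotate_keys=false, sanitize_area=true, submit_manifest=true, tag_asset=false); no atom is both obligatory and forbidden, so the set is consistent.

Consistent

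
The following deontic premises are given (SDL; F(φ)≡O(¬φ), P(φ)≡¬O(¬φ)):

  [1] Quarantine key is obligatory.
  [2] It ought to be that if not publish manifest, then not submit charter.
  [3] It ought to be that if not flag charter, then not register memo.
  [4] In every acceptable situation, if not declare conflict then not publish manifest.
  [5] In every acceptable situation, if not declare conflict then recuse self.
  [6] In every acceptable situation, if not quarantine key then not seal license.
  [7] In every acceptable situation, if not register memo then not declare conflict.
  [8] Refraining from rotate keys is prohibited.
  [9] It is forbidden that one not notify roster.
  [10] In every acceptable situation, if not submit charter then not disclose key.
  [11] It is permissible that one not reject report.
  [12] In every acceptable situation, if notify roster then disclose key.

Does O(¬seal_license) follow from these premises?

No

Premise 6 is O(¬quarantine_key → ¬seal_license), but O(¬quarantine_key) is not derivable from the premises, so it does not yield O(¬seal_license).
No other premise forces O(¬seal_license). An ideal world satisfying every premise can still have ¬seal_license false, so O(¬seal_license) is not derivable.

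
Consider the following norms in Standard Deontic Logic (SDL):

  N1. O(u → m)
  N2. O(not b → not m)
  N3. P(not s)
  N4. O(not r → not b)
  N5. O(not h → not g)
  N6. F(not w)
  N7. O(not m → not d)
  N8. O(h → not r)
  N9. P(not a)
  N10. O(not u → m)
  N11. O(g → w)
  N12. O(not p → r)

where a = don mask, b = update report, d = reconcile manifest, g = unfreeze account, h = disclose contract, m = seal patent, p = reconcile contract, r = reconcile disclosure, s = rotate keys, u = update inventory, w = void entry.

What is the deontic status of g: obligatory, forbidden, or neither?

Forbidden

By case analysis on u: premise 1 gives O(u → m) and premise 10 gives O(not u → m), so O(m) either way.
Premise 2 is O(not b → not m); contrapositively O(m → b). Since O(m) holds, K gives O(b).
The contrapositive of premise 4 (O(not r → not b)) is O(b → r), and O(b) is already established, so O(r).
The contrapositive of premise 8 (O(h → not r)) is O(r → not h), and O(r) is already established, so O(not h).
From O(not h) and premise 5, O(not h → not g), we obtain O(not g).
Premises 3, 6, 7, 9, 11, 12 do not contribute to this derivation.
Thus O(not g), which is F(g): g is forbidden.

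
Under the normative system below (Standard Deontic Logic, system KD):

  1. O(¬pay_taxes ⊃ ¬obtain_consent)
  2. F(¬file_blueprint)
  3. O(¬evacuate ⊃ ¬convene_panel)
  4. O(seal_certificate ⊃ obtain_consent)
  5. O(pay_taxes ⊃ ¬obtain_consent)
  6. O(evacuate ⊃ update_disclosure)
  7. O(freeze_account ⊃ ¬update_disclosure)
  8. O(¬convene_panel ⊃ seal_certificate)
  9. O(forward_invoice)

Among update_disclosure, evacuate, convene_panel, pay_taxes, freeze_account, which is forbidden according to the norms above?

freeze_account

Premises 5 and 1 cover both cases: O(pay_taxes ⊃ ¬obtain_consent) and O(¬pay_taxes ⊃ ¬obtain_consent). Since pay_taxes ∨ ¬pay_taxes is a tautology, O(¬obtain_consent) follows.
Premise 4 is O(seal_certificate ⊃ obtain_consent); contrapositively O(¬obtain_consent ⊃ ¬seal_certificate). Since O(¬obtain_consent) holds, K gives O(¬seal_certificate).
Premise 8, O(¬convene_panel ⊃ seal_certificate), contraposes to O(¬seal_certificate ⊃ convene_panel); with O(¬seal_certificate) we get O(convene_panel).
Premise 3 is O(¬evacuate ⊃ ¬convene_panel); contrapositively O(convene_panel ⊃ evacuate). Since O(convene_panel) holds, K gives O(evacuate).
With premise 6, O(evacuate ⊃ update_disclosure), the K-axiom yields O(update_disclosure).
The contrapositive of premise 7 (O(freeze_account ⊃ ¬update_disclosure)) is O(update_disclosure ⊃ ¬freeze_account), and O(update_disclosure) is already established, so O(¬freeze_account).
So O(¬freeze_account) holds, i.e. freeze_account is forbidden. None of the other listed options is forbidden under the premises.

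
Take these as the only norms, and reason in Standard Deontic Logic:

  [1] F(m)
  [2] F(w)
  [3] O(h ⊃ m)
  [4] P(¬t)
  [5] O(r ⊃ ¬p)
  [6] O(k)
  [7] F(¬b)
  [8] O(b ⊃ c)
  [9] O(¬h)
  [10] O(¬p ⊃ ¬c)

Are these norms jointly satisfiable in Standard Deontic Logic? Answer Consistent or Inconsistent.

Consistent

Premise 3 is O(h ⊃ m), but O(h) is not derivable from the premises, so it does not yield O(m).
So O(m) is not derivable, and the apparent clash with O(¬m) does not arise.
A world satisfying every obligation exists (e.g. b=true, c=true, h=false, k=true, m=false, p=true, r=false, t=false, w=false); no atom is both obligatory and forbidden, so the set is consistent.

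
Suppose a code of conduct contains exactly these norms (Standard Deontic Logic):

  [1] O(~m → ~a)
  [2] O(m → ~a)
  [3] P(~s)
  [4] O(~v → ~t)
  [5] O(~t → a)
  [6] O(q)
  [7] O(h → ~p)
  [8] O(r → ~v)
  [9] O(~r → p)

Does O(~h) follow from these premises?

Premises 1 and 2 cover both cases: O(~m → ~a) and O(m → ~a). Since ~m ∨ m is a tautology, O(~a) follows.
The contrapositive of premise 5 (O(~t → a)) is O(~a → t), and O(~a) is already established, so O(t).
The contrapositive of premise 4 (O(~v → ~t)) is O(t → v), and O(t) is already established, so O(v).
The contrapositive of premise 8 (O(r → ~v)) is O(v → ~r), and O(v) is already established, so O(~r).
Premise 9 is O(~r → p); since O(~r), deontic closure gives O(p).
Premise 7, O(h → ~p), contraposes to O(p → ~h); with O(p) we get O(~h).
Premises 3, 6 do not contribute to this derivation.
So O(~h) follows.

Yes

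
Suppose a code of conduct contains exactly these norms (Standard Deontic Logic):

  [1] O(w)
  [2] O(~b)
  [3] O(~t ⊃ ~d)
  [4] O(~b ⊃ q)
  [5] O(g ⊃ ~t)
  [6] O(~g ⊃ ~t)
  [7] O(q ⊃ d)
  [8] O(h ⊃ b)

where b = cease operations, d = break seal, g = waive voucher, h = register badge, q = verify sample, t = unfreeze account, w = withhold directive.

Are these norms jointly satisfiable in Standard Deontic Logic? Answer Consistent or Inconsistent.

Premises 5 and 6 cover both cases: O(g ⊃ ~t) and O(~g ⊃ ~t). Since g ∨ ~g is a tautology, O(~t) follows.
From O(~t) and premise 3, O(~t ⊃ ~d), we obtain O(~d).
The contrapositive of premise 7 (O(q ⊃ d)) is O(~d ⊃ ~q), and O(~d) is already established, so O(~q).
The contrapositive of premise 4 (O(~b ⊃ q)) is O(~q ⊃ b), and O(~q) is already established, so O(b).
Yet premise 2 states O(~b).
We now have both O(b) and O(~b) — b is simultaneously obligatory and forbidden, violating the D-axiom.

Inconsistent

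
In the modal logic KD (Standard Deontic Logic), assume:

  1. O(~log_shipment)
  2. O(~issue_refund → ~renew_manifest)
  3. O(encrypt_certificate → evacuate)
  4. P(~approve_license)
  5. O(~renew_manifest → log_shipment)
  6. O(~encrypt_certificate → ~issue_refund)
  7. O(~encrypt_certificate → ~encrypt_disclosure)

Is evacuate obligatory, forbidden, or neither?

Obligatory

Premise 1 gives O(~log_shipment).
Premise 5, O(~renew_manifest → log_shipment), contraposes to O(~log_shipment → renew_manifest); with O(~log_shipment) we get O(renew_manifest).
The contrapositive of premise 2 (O(~issue_refund → ~renew_manifest)) is O(renew_manifest → issue_refund), and O(renew_manifest) is already established, so O(issue_refund).
Premise 6, O(~encrypt_certificate → ~issue_refund), contraposes to O(issue_refund → encrypt_certificate); with O(issue_refund) we get O(encrypt_certificate).
From O(encrypt_certificate) and premise 3, O(encrypt_certificate → evacuate), we obtain O(evacuate).
Premises 4, 7 do not contribute to this derivation.
Hence evacuate is obligatory.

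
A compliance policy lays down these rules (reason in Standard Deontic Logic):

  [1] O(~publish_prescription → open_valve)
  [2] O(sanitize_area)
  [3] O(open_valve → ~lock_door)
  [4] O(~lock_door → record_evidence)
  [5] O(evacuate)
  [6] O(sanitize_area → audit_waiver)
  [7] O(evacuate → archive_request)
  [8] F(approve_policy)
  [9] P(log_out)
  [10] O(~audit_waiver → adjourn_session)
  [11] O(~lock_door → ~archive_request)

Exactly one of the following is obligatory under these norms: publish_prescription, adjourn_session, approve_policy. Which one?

publish_prescription

Premise 5 states O(evacuate) outright.
With premise 7, O(evacuate → archive_request), the K-axiom yields O(archive_request).
Premise 11 is O(~lock_door → ~archive_request); contrapositively O(archive_request → lock_door). Since O(archive_request) holds, K gives O(lock_door).
Premise 3 is O(open_valve → ~lock_door); contrapositively O(lock_door → ~open_valve). Since O(lock_door) holds, K gives O(~open_valve).
The contrapositive of premise 1 (O(~publish_prescription → open_valve)) is O(~open_valve → publish_prescription), and O(~open_valve) is already established, so O(publish_prescription).
So O(publish_prescription) holds — publish_prescription is obligatory. None of the other listed options is made obligatory by any chain of premises.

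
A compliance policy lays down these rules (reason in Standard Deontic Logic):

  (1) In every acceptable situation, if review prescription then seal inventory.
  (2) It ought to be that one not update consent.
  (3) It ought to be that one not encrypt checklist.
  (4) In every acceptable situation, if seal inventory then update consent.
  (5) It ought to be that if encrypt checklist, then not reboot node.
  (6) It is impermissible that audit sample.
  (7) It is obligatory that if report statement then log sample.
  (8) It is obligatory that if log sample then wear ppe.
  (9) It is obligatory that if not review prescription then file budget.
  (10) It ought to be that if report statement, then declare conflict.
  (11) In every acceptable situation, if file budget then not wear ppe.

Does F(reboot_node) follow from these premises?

No

Premise 5 is O(encrypt_checklist → ¬reboot_node), but O(encrypt_checklist) is not derivable from the premises, so it does not yield O(¬reboot_node).
No other premise forces O(¬reboot_node). An ideal world satisfying every premise can still have reboot_node true, so F(reboot_node) is not derivable.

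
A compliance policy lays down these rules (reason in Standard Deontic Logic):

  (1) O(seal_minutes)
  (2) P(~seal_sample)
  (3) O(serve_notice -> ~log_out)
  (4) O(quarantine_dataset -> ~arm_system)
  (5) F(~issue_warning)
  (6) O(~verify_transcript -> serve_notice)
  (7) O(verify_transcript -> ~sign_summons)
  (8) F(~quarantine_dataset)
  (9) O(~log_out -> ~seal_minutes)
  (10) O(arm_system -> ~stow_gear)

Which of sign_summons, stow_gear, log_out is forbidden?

sign_summons

Premise 1 states O(seal_minutes) outright.
The contrapositive of premise 9 (O(~log_out -> ~seal_minutes)) is O(seal_minutes -> log_out), and O(seal_minutes) is already established, so O(log_out).
The contrapositive of premise 3 (O(serve_notice -> ~log_out)) is O(log_out -> ~serve_notice), and O(log_out) is already established, so O(~serve_notice).
Premise 6, O(~verify_transcript -> serve_notice), contraposes to O(~serve_notice -> verify_transcript); with O(~serve_notice) we get O(verify_transcript).
Applying K to premise 7 (O(verify_transcript -> ~sign_summons)) and O(verify_transcript) yields O(~sign_summons).
So O(~sign_summons) holds, i.e. sign_summons is forbidden. None of the other listed options is forbidden under the premises.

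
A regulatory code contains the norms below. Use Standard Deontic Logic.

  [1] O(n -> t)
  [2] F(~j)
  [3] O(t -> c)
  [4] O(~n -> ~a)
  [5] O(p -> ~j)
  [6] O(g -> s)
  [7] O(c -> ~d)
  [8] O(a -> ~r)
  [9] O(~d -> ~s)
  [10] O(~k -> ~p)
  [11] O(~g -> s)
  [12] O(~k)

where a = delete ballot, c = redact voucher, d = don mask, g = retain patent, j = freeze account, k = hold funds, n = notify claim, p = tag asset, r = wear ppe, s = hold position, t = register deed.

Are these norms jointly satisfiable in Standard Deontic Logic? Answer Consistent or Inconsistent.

Consistent

Premise 5 is O(p -> ~j), but O(p) is not derivable from the premises, so it does not yield O(~j).
So O(~j) is not derivable, and the apparent clash with O(j) does not arise.
A world satisfying every obligation exists (e.g. a=false, c=false, d=true, g=false, j=true, k=false, n=false, p=false, r=false, s=true, t=false); no atom is both obligatory and forbidden, so the set is consistent.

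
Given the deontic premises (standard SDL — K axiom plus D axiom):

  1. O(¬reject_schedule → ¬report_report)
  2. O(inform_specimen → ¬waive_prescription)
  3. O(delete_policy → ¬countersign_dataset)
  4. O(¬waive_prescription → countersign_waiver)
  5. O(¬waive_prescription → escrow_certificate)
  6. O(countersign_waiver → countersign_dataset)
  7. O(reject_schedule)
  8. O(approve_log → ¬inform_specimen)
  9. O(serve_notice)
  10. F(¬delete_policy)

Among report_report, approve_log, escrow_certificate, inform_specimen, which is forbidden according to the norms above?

inform_specimen

Premise 10 is F(¬delete_policy), i.e. O(delete_policy).
From O(delete_policy) and premise 3, O(delete_policy → ¬countersign_dataset), we obtain O(¬countersign_dataset).
Premise 6 is O(countersign_waiver → countersign_dataset); contrapositively O(¬countersign_dataset → ¬countersign_waiver). Since O(¬countersign_dataset) holds, K gives O(¬countersign_waiver).
Premise 4, O(¬waive_prescription → countersign_waiver), contraposes to O(¬countersign_waiver → waive_prescription); with O(¬countersign_waiver) we get O(waive_prescription).
The contrapositive of premise 2 (O(inform_specimen → ¬waive_prescription)) is O(waive_prescription → ¬inform_specimen), and O(waive_prescription) is already established, so O(¬inform_specimen).
So O(¬inform_specimen) holds, i.e. inform_specimen is forbidden. None of the other listed options is forbidden under the premises.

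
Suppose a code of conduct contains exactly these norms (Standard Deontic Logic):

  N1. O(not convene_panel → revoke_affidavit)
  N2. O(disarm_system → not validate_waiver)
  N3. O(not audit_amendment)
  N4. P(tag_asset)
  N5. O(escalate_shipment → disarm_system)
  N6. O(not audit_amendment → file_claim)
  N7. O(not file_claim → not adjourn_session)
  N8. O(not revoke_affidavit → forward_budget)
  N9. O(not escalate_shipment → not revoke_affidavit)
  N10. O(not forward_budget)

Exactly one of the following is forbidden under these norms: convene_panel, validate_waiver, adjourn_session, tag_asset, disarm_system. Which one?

Premise 10 gives O(not forward_budget).
The contrapositive of premise 8 (O(not revoke_affidavit → forward_budget)) is O(not forward_budget → revoke_affidavit), and O(not forward_budget) is already established, so O(revoke_affidavit).
The contrapositive of premise 9 (O(not escalate_shipment → not revoke_affidavit)) is O(revoke_affidavit → escalate_shipment), and O(revoke_affidavit) is already established, so O(escalate_shipment).
From O(escalate_shipment) and premise 5, O(escalate_shipment → disarm_system), we obtain O(disarm_system).
With premise 2, O(disarm_system → not validate_waiver), the K-axiom yields O(not validate_waiver).
So O(not validate_waiver) holds, i.e. validate_waiver is forbidden. None of the other listed options is forbidden under the premises.

validate_waiver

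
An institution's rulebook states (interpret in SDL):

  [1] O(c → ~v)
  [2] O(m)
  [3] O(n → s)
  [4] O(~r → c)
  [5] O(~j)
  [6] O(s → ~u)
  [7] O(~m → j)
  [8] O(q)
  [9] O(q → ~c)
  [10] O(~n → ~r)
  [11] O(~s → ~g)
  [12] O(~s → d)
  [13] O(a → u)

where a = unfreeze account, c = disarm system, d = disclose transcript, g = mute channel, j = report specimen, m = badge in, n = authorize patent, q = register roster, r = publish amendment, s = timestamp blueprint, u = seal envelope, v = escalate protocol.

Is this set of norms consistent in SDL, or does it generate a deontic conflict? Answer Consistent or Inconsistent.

Consistent

Premise 7 is O(~m → j), but O(~m) is not derivable from the premises, so it does not yield O(j).
So O(j) is not derivable, and the apparent clash with O(~j) does not arise.
A world satisfying every obligation exists (e.g. a=false, c=false, d=false, g=false, j=false, m=true, n=true, q=true, r=true, s=true, u=false, v=false); no atom is both obligatory and forbidden, so the set is consistent.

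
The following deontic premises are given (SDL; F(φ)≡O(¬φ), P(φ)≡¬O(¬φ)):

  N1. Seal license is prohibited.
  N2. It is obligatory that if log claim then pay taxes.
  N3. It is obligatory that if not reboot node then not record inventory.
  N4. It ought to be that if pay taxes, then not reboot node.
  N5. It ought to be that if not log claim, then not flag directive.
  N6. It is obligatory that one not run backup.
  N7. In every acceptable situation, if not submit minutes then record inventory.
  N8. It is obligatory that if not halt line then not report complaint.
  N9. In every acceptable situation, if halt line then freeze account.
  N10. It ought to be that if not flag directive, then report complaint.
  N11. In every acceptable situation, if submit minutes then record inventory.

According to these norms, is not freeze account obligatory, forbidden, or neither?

Forbidden

Premises 7 and 11 cover both cases: O(¬submit_minutes → record_inventory) and O(submit_minutes → record_inventory). Since ¬submit_minutes ∨ submit_minutes is a tautology, O(record_inventory) follows.
Premise 3 is O(¬reboot_node → ¬record_inventory); contrapositively O(record_inventory → reboot_node). Since O(record_inventory) holds, K gives O(reboot_node).
The contrapositive of premise 4 (O(pay_taxes → ¬reboot_node)) is O(reboot_node → ¬pay_taxes), and O(reboot_node) is already established, so O(¬pay_taxes).
The contrapositive of premise 2 (O(log_claim → pay_taxes)) is O(¬pay_taxes → ¬log_claim), and O(¬pay_taxes) is already established, so O(¬log_claim).
From O(¬log_claim) and premise 5, O(¬log_claim → ¬flag_directive), we obtain O(¬flag_directive).
Premise 10 is O(¬flag_directive → report_complaint); since O(¬flag_directive), deontic closure gives O(report_complaint).
Premise 8 is O(¬halt_line → ¬report_complaint); contrapositively O(report_complaint → halt_line). Since O(report_complaint) holds, K gives O(halt_line).
Applying K to premise 9 (O(halt_line → freeze_account)) and O(halt_line) yields O(freeze_account).
Premises 1, 6 do not contribute to this derivation.
Thus O(freeze_account), which is F(¬freeze_account): ¬freeze_account is forbidden.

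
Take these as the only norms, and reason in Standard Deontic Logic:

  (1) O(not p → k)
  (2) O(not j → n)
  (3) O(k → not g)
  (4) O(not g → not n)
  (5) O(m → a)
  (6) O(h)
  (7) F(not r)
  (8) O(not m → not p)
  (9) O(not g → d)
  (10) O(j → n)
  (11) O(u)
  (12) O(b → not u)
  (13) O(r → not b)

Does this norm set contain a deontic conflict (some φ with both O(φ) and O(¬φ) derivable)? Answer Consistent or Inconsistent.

Consistent

Premise 12 is O(b → not u), but O(b) is not derivable from the premises, so it does not yield O(not u).
So O(not u) is not derivable, and the apparent clash with O(u) does not arise.
A world satisfying every obligation exists (e.g. a=true, b=false, d=false, g=true, h=true, j=false, k=false, m=true, n=true, p=true, r=true, u=true); no atom is both obligatory and forbidden, so the set is consistent.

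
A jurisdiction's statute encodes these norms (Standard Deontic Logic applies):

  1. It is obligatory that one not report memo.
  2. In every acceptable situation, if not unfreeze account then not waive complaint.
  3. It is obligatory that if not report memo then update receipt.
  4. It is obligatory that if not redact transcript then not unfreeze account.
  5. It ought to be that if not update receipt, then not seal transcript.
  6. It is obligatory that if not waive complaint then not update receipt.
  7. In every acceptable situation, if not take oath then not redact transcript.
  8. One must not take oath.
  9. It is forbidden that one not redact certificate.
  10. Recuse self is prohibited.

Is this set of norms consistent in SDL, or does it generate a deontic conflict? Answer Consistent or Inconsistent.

Inconsistent

Premise 1 gives O(¬report_memo).
Premise 3 is O(¬report_memo → update_receipt); since O(¬report_memo), deontic closure gives O(update_receipt).
Premise 6 is O(¬waive_complaint → ¬update_receipt); contrapositively O(update_receipt → waive_complaint). Since O(update_receipt) holds, K gives O(waive_complaint).
The contrapositive of premise 2 (O(¬unfreeze_account → ¬waive_complaint)) is O(waive_complaint → unfreeze_account), and O(waive_complaint) is already established, so O(unfreeze_account).
Premise 4, O(¬redact_transcript → ¬unfreeze_account), contraposes to O(unfreeze_account → redact_transcript); with O(unfreeze_account) we get O(redact_transcript).
The contrapositive of premise 7 (O(¬take_oath → ¬redact_transcript)) is O(redact_transcript → take_oath), and O(redact_transcript) is already established, so O(take_oath).
But premise 8, F(take_oath), means O(¬take_oath).
We now have both O(take_oath) and O(¬take_oath) — take_oath is simultaneously obligatory and forbidden, violating the D-axiom.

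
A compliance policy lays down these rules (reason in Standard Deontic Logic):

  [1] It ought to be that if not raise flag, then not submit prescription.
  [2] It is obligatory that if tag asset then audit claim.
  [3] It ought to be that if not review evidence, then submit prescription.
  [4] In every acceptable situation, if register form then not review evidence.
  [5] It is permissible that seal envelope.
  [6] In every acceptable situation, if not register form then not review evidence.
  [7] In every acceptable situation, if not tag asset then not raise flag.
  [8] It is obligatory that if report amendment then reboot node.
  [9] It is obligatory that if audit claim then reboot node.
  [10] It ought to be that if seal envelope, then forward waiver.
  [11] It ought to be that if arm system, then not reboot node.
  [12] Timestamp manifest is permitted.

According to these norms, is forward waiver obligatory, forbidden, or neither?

Premise 10 is O(seal_envelope → forward_waiver), but O(seal_envelope) is not derivable from the premises (the permission P(seal_envelope) asserts only ¬O(¬seal_envelope), not O(seal_envelope)), so it does not yield O(forward_waiver).
No premise or chain of K-axiom applications forces O(forward_waiver), and none forces O(¬forward_waiver). So forward_waiver is neither obligatory nor forbidden under these norms.

Neither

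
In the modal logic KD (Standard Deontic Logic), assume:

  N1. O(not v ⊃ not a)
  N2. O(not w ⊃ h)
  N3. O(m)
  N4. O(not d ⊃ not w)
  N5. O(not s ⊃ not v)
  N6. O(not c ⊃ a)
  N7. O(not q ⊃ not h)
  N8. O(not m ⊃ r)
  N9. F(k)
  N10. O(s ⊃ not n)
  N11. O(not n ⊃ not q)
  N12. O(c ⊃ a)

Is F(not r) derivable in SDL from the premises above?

Premise 8 is O(not m ⊃ r), but O(not m) is not derivable from the premises, so it does not yield O(r).
No other premise forces O(r). An ideal world satisfying every premise can still have not r true, so F(not r) is not derivable.

No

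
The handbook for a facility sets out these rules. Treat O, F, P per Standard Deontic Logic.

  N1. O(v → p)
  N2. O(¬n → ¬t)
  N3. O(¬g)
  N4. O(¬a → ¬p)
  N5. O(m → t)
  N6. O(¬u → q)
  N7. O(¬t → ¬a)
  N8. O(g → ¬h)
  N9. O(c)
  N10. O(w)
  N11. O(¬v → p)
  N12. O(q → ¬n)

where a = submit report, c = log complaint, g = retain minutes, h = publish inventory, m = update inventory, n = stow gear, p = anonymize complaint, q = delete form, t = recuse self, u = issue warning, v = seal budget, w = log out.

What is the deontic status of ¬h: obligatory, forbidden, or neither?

Premise 8 is O(g → ¬h), but O(g) is not derivable from the premises, so it does not yield O(¬h).
No premise or chain of K-axiom applications forces O(¬h), and none forces O(h). So ¬h is neither obligatory nor forbidden under these norms.

Neither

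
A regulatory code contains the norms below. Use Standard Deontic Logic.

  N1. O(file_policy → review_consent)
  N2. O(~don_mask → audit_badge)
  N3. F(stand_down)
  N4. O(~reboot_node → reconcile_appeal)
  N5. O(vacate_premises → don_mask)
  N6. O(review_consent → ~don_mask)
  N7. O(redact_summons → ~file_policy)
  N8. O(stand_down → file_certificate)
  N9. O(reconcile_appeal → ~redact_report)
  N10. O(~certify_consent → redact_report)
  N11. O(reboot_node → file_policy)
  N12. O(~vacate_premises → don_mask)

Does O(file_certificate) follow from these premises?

No

Premise 8 is O(stand_down → file_certificate), but O(stand_down) is not derivable from the premises, so it does not yield O(file_certificate).
No other premise forces O(file_certificate). An ideal world satisfying every premise can still have file_certificate false, so O(file_certificate) is not derivable.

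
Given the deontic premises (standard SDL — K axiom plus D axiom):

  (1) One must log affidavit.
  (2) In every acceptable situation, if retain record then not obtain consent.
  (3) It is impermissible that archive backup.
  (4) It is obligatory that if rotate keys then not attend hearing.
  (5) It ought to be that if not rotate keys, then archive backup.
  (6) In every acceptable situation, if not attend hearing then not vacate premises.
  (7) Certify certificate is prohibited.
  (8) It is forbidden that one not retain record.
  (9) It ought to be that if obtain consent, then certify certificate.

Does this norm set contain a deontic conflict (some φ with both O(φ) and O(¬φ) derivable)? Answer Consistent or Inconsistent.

Premise 9 is O(obtain_consent → certify_certificate), but O(obtain_consent) is not derivable from the premises, so it does not yield O(certify_certificate).
So O(certify_certificate) is not derivable, and the apparent clash with O(¬certify_certificate) does not arise.
A world satisfying every obligation exists (e.g. archive_backup=false, attend_hearing=false, certify_certificate=false, log_affidavit=true, obtain_consent=false, retain_record=true, rotate_keys=true, vacate_premises=false); no atom is both obligatory and forbidden, so the set is consistent.

Consistent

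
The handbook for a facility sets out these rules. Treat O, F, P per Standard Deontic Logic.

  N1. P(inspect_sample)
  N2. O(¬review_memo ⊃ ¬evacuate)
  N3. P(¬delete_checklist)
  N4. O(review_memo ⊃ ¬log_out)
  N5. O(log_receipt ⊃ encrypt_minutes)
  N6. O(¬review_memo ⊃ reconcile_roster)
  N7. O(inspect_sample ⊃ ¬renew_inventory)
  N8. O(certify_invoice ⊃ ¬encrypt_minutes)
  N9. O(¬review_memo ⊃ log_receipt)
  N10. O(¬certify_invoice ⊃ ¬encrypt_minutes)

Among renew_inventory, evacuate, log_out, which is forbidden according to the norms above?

log_out

Premises 10 and 8 cover both cases: O(¬certify_invoice ⊃ ¬encrypt_minutes) and O(certify_invoice ⊃ ¬encrypt_minutes). Since ¬certify_invoice ∨ certify_invoice is a tautology, O(¬encrypt_minutes) follows.
The contrapositive of premise 5 (O(log_receipt ⊃ encrypt_minutes)) is O(¬encrypt_minutes ⊃ ¬log_receipt), and O(¬encrypt_minutes) is already established, so O(¬log_receipt).
Premise 9 is O(¬review_memo ⊃ log_receipt); contrapositively O(¬log_receipt ⊃ review_memo). Since O(¬log_receipt) holds, K gives O(review_memo).
From O(review_memo) and premise 4, O(review_memo ⊃ ¬log_out), we obtain O(¬log_out).
So O(¬log_out) holds, i.e. log_out is forbidden. None of the other listed options is forbidden under the premises.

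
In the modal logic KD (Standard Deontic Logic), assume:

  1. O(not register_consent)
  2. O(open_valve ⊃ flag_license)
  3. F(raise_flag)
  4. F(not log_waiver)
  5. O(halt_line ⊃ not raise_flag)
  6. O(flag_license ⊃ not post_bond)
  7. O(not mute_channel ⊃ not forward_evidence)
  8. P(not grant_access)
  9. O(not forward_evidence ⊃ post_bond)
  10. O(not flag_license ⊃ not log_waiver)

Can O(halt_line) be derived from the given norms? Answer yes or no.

No

Premise 5 is O(halt_line ⊃ not raise_flag); even if O(not raise_flag) held, inferring O(halt_line) would be affirming the consequent — invalid.
No other premise forces O(halt_line). An ideal world satisfying every premise can still have halt_line false, so O(halt_line) is not derivable.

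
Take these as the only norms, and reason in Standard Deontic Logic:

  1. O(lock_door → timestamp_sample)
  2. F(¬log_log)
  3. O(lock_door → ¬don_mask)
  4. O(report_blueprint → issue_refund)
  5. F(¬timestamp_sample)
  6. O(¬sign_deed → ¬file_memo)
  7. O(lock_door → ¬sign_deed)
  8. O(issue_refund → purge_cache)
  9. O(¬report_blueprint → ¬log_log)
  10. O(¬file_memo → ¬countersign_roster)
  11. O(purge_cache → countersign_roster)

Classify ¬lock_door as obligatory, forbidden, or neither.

Obligatory

Premise 2, F(¬log_log), is equivalent to O(log_log).
Premise 9, O(¬report_blueprint → ¬log_log), contraposes to O(log_log → report_blueprint); with O(log_log) we get O(report_blueprint).
With premise 4, O(report_blueprint → issue_refund), the K-axiom yields O(issue_refund).
Premise 8 is O(issue_refund → purge_cache); since O(issue_refund), deontic closure gives O(purge_cache).
Applying K to premise 11 (O(purge_cache → countersign_roster)) and O(purge_cache) yields O(countersign_roster).
The contrapositive of premise 10 (O(¬file_memo → ¬countersign_roster)) is O(countersign_roster → file_memo), and O(countersign_roster) is already established, so O(file_memo).
Premise 6, O(¬sign_deed → ¬file_memo), contraposes to O(file_memo → sign_deed); with O(file_memo) we get O(sign_deed).
Premise 7, O(lock_door → ¬sign_deed), contraposes to O(sign_deed → ¬lock_door); with O(sign_deed) we get O(¬lock_door).
Premises 1, 3, 5 do not contribute to this derivation.
Hence ¬lock_door is obligatory.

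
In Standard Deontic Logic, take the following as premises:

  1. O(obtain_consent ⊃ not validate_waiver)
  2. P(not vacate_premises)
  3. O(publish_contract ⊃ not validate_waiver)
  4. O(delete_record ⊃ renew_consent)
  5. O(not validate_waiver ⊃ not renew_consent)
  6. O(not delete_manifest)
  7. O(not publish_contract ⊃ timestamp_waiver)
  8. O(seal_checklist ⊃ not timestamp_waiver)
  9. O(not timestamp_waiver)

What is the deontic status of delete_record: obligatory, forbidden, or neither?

From premise 9 we have O(not timestamp_waiver).
Premise 7 is O(not publish_contract ⊃ timestamp_waiver); contrapositively O(not timestamp_waiver ⊃ publish_contract). Since O(not timestamp_waiver) holds, K gives O(publish_contract).
From O(publish_contract) and premise 3, O(publish_contract ⊃ not validate_waiver), we obtain O(not validate_waiver).
Applying K to premise 5 (O(not validate_waiver ⊃ not renew_consent)) and O(not validate_waiver) yields O(not renew_consent).
The contrapositive of premise 4 (O(delete_record ⊃ renew_consent)) is O(not renew_consent ⊃ not delete_record), and O(not renew_consent) is already established, so O(not delete_record).
Premises 1, 2, 6, 8 do not contribute to this derivation.
Thus O(not delete_record), which is F(delete_record): delete_record is forbidden.

Forbidden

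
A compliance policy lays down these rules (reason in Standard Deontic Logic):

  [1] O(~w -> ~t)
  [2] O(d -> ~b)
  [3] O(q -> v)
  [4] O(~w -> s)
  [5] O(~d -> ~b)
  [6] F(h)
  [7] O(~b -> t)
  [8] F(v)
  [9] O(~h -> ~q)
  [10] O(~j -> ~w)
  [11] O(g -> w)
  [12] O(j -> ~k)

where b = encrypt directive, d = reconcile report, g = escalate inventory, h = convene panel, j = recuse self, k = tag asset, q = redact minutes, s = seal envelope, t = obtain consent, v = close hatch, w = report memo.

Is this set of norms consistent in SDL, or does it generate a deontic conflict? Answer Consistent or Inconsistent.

Premise 3 is O(q -> v), but O(q) is not derivable from the premises, so it does not yield O(v).
So O(v) is not derivable, and the apparent clash with O(~v) does not arise.
A world satisfying every obligation exists (e.g. b=false, d=false, g=false, h=false, j=true, k=false, q=false, s=false, t=true, v=false, w=true); no atom is both obligatory and forbidden, so the set is consistent.

Consistent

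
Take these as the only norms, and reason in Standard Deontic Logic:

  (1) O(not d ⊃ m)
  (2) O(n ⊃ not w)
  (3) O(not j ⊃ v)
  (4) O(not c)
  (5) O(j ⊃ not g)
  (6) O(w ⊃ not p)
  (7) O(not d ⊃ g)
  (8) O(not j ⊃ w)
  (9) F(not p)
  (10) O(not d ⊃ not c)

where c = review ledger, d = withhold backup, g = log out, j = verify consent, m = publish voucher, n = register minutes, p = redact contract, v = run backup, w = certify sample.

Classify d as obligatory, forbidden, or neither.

Premise 9, F(not p), is equivalent to O(p).
The contrapositive of premise 6 (O(w ⊃ not p)) is O(p ⊃ not w), and O(p) is already established, so O(not w).
Premise 8, O(not j ⊃ w), contraposes to O(not w ⊃ j); with O(not w) we get O(j).
With premise 5, O(j ⊃ not g), the K-axiom yields O(not g).
Premise 7, O(not d ⊃ g), contraposes to O(not g ⊃ d); with O(not g) we get O(d).
Premises 1, 2, 3, 4, 10 do not contribute to this derivation.
Hence d is obligatory.

Obligatory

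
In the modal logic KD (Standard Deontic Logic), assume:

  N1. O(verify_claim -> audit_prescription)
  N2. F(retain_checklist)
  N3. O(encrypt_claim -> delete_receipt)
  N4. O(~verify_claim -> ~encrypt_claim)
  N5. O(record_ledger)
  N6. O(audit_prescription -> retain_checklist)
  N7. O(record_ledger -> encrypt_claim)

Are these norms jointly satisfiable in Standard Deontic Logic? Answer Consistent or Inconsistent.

Premise 2 is F(retain_checklist), i.e. O(~retain_checklist).
Premise 6 is O(audit_prescription -> retain_checklist); contrapositively O(~retain_checklist -> ~audit_prescription). Since O(~retain_checklist) holds, K gives O(~audit_prescription).
The contrapositive of premise 1 (O(verify_claim -> audit_prescription)) is O(~audit_prescription -> ~verify_claim), and O(~audit_prescription) is already established, so O(~verify_claim).
Premise 4 is O(~verify_claim -> ~encrypt_claim); since O(~verify_claim), deontic closure gives O(~encrypt_claim).
Premise 7, O(record_ledger -> encrypt_claim), contraposes to O(~encrypt_claim -> ~record_ledger); with O(~encrypt_claim) we get O(~record_ledger).
Yet premise 5 states O(record_ledger).
We now have both O(~record_ledger) and O(record_ledger) — record_ledger is simultaneously obligatory and forbidden, violating the D-axiom.

Inconsistent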